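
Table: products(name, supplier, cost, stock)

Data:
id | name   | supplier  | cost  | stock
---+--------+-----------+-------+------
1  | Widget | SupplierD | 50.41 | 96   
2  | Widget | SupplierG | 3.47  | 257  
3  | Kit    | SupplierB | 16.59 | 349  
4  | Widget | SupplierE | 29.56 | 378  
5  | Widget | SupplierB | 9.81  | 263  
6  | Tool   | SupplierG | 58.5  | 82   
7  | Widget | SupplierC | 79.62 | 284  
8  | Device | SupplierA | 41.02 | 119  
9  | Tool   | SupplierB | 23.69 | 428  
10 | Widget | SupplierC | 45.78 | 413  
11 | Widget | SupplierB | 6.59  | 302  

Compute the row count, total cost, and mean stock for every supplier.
SELECT supplier,
       COUNT(*) as cnt,
       SUM(cost) as total_cost,
       AVG(stock) as avg_stock
FROM products
GROUP BY supplier

Result:
  SupplierA: 1 records, 41.02 total cost, 119.00 avg stock
  SupplierB: 4 records, 56.68 total cost, 335.50 avg stock
  SupplierC: 2 records, 125.40 total cost, 348.50 avg stock
  SupplierD: 1 records, 50.41 total cost, 96.00 avg stock
  SupplierE: 1 records, 29.56 total cost, 378.00 avg stock
  SupplierG: 2 records, 61.97 total cost, 169.50 avg stock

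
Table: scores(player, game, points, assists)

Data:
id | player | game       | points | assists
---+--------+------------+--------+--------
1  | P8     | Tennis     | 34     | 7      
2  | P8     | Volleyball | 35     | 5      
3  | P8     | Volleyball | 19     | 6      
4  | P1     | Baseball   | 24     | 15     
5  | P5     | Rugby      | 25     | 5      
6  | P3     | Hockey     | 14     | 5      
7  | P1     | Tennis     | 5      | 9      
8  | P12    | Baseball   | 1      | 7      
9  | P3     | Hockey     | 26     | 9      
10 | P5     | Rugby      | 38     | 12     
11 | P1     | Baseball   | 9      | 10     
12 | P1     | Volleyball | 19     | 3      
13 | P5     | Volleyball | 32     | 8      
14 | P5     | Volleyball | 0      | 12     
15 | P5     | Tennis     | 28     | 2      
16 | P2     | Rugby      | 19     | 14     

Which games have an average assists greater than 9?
SELECT game, AVG(assists)
FROM scores
GROUP BY game
HAVING AVG(assists) > 9

Result:
  Baseball: avg=10.67
  Rugby: avg=10.33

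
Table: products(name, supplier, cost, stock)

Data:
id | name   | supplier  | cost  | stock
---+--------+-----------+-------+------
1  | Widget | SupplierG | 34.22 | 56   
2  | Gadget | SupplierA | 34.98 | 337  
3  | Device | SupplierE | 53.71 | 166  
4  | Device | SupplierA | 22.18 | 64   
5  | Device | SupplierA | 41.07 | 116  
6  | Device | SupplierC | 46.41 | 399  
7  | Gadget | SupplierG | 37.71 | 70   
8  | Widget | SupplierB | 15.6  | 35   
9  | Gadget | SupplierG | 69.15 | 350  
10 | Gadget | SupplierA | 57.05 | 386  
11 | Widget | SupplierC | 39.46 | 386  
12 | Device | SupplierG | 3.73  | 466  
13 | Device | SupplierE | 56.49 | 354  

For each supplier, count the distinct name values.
SELECT supplier, COUNT(DISTINCT name)
FROM products
GROUP BY supplier

Result:
  SupplierA: 2 distinct
  SupplierB: 1 distinct
  SupplierC: 2 distinct
  SupplierE: 1 distinct
  SupplierG: 3 distinct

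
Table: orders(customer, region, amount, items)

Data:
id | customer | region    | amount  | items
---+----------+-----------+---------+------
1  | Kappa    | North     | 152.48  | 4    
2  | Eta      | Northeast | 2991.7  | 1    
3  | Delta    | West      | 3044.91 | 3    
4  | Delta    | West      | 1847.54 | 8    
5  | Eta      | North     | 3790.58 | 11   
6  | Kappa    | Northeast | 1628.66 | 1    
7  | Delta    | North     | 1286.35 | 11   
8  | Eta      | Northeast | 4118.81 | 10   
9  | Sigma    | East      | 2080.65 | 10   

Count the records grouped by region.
SELECT region, COUNT(*) as count
FROM orders
GROUP BY region

Result:
  East: 1
  North: 3
  Northeast: 3
  West: 2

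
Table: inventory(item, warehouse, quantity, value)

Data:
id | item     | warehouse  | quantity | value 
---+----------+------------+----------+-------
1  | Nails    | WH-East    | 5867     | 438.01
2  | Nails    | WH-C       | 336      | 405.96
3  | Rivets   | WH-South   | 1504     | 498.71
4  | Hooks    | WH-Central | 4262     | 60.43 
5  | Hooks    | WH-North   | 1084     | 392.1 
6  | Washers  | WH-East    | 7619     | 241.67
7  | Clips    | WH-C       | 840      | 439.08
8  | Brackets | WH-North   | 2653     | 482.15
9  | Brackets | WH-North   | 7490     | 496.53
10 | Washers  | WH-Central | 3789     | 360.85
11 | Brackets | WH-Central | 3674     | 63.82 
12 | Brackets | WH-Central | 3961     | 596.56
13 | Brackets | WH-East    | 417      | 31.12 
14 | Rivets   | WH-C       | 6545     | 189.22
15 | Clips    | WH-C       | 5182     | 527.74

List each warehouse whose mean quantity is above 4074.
SELECT warehouse, AVG(quantity)
FROM inventory
GROUP BY warehouse
HAVING AVG(quantity) > 4074

Result:
  WH-East: avg=4634.33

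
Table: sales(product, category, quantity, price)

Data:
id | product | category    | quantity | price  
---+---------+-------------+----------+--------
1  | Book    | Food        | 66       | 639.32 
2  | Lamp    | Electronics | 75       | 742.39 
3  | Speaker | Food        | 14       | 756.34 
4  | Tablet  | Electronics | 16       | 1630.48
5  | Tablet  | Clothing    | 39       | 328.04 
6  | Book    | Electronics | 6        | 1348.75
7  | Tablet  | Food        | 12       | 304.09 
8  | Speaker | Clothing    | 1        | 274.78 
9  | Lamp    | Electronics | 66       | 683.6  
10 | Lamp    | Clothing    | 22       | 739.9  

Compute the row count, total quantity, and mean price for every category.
SELECT category,
       COUNT(*) as cnt,
       SUM(quantity) as total_quantity,
       AVG(price) as avg_price
FROM sales
GROUP BY category

Result:
  Clothing: 3 records, 62 total quantity, 447.57 avg price
  Electronics: 4 records, 163 total quantity, 1101.31 avg price
  Food: 3 records, 92 total quantity, 566.58 avg price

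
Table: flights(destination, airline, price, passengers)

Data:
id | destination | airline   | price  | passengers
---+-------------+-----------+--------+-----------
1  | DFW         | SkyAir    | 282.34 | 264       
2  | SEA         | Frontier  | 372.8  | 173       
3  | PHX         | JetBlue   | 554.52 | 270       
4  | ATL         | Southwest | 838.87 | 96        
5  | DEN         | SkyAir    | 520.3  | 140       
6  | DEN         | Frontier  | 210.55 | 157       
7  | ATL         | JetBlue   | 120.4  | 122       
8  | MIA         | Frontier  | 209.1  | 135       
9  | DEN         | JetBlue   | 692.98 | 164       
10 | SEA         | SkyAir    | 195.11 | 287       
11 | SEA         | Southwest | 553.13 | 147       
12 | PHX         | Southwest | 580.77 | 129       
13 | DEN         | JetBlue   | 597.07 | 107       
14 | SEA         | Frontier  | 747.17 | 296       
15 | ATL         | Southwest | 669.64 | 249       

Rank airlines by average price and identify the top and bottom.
SELECT airline, AVG(price)
FROM flights
GROUP BY airline
ORDER BY AVG(price)

All groups:
  SkyAir: 332.58
  Frontier: 384.91
  JetBlue: 491.24
  Southwest: 660.60

Highest: Southwest (660.60)
Lowest: SkyAir (332.58)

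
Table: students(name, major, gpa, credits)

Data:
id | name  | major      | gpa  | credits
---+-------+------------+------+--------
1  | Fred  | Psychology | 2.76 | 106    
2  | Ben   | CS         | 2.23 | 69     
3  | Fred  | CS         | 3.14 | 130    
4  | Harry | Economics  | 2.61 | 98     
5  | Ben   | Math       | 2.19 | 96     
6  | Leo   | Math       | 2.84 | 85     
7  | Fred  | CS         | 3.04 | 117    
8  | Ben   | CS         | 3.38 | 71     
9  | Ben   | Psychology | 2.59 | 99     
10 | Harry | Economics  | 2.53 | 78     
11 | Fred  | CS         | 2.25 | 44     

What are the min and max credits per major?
SELECT major, MIN(credits), MAX(credits)
FROM students
GROUP BY major

Result:
  CS: min=44, max=130
  Economics: min=78, max=98
  Math: min=85, max=96
  Psychology: min=99, max=106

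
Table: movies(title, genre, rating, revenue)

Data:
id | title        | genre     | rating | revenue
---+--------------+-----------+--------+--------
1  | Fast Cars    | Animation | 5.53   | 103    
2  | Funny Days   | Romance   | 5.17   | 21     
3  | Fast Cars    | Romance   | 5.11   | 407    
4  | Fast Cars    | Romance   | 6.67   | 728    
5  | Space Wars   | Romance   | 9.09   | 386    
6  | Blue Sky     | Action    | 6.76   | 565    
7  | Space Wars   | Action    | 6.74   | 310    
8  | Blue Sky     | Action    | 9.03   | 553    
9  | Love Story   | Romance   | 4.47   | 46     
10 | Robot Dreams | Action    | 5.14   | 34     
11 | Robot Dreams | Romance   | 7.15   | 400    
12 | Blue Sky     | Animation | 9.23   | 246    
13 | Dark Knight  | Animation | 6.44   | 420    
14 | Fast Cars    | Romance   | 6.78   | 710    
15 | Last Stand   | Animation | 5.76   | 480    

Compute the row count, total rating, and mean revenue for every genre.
SELECT genre,
       COUNT(*) as cnt,
       SUM(rating) as total_rating,
       AVG(revenue) as avg_revenue
FROM movies
GROUP BY genre

Result:
  Action: 4 records, 27.67 total rating, 365.50 avg revenue
  Animation: 4 records, 26.96 total rating, 312.25 avg revenue
  Romance: 7 records, 44.44 total rating, 385.43 avg revenue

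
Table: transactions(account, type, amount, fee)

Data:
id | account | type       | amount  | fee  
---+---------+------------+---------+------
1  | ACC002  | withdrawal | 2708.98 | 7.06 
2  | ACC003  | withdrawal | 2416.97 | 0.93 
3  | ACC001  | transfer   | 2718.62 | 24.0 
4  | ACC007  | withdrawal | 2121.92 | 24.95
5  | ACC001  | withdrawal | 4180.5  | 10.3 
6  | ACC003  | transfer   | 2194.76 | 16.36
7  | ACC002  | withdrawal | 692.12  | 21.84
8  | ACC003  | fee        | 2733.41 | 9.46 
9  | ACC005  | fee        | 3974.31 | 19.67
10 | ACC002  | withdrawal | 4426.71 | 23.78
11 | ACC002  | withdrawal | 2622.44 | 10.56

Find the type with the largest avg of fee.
SELECT type, AVG(fee) as val
FROM transactions
GROUP BY type
ORDER BY val DESC
LIMIT 1

Result: transfer with avg(fee) = 20.18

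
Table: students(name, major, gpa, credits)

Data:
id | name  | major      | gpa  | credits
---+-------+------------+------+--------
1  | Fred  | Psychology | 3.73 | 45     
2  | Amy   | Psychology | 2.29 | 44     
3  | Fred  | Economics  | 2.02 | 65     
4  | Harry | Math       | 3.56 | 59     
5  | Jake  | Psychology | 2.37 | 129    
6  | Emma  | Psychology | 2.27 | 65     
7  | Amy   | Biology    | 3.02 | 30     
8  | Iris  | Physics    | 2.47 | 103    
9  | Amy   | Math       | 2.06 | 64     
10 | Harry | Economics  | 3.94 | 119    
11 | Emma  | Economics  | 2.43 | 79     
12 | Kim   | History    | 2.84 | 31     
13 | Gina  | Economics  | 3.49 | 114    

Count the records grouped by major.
SELECT major, COUNT(*) as count
FROM students
GROUP BY major

Result:
  Biology: 1
  Economics: 4
  History: 1
  Math: 2
  Physics: 1
  Psychology: 4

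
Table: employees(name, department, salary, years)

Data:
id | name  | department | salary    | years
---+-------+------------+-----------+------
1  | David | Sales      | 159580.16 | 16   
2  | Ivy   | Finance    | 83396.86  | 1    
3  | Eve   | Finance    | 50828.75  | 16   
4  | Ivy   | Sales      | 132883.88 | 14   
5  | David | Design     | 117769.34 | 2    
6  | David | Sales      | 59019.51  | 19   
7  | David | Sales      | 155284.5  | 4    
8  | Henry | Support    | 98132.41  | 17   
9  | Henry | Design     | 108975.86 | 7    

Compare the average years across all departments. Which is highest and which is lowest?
SELECT department, AVG(years)
FROM employees
GROUP BY department
ORDER BY AVG(years)

All groups:
  Design: 4.50
  Finance: 8.50
  Sales: 13.25
  Support: 17.00

Highest: Support (17.00)
Lowest: Design (4.50)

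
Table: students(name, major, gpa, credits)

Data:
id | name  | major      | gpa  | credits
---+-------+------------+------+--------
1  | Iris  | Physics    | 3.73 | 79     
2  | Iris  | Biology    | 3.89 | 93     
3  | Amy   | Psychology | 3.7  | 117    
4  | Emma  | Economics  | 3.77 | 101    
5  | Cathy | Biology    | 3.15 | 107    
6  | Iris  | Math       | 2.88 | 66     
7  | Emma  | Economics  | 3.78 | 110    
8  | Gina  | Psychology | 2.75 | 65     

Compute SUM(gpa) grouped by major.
SELECT major, SUM(gpa) as result
FROM students
GROUP BY major

Result:
  Biology: 7.04
  Economics: 7.55
  Math: 2.88
  Physics: 3.73
  Psychology: 6.45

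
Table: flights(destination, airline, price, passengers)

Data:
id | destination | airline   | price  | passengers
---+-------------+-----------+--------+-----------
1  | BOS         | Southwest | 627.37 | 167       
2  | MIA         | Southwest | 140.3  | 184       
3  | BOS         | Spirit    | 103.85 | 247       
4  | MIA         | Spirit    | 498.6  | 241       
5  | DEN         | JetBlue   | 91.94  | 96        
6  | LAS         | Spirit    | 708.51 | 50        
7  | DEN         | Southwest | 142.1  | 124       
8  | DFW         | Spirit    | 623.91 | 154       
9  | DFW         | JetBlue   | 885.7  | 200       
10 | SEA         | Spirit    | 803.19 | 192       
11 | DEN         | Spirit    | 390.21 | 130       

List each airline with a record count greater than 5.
SELECT airline, COUNT(*) as cnt
FROM flights
GROUP BY airline
HAVING COUNT(*) > 5

Result:
  Spirit: 6

Note: HAVING filters groups after aggregation, WHERE filters rows before.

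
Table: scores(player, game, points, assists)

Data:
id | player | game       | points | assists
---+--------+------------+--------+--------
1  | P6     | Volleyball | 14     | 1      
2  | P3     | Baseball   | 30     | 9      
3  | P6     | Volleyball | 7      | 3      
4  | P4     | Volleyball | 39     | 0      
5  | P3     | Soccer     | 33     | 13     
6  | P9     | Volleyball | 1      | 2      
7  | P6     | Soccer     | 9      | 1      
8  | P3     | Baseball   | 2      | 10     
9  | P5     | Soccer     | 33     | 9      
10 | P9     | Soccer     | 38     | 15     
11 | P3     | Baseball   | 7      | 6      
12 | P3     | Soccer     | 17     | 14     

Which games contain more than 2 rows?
SELECT game, COUNT(*) as cnt
FROM scores
GROUP BY game
HAVING COUNT(*) > 2

Result:
  Baseball: 3
  Soccer: 5
  Volleyball: 4

Note: HAVING filters groups after aggregation, WHERE filters rows before.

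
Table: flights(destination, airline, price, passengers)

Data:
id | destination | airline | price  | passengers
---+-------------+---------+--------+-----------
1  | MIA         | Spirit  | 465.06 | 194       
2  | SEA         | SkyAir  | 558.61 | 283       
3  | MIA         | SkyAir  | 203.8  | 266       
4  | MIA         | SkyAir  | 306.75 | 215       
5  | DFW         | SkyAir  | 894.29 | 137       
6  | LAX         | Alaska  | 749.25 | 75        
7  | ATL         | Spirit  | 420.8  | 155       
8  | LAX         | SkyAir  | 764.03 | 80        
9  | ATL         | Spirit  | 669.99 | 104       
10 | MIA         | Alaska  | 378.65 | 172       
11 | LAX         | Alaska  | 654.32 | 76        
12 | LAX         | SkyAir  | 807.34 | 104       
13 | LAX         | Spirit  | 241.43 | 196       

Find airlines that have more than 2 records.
SELECT airline, COUNT(*) as cnt
FROM flights
GROUP BY airline
HAVING COUNT(*) > 2

Result:
  Alaska: 3
  SkyAir: 6
  Spirit: 4

Note: HAVING filters groups after aggregation, WHERE filters rows before.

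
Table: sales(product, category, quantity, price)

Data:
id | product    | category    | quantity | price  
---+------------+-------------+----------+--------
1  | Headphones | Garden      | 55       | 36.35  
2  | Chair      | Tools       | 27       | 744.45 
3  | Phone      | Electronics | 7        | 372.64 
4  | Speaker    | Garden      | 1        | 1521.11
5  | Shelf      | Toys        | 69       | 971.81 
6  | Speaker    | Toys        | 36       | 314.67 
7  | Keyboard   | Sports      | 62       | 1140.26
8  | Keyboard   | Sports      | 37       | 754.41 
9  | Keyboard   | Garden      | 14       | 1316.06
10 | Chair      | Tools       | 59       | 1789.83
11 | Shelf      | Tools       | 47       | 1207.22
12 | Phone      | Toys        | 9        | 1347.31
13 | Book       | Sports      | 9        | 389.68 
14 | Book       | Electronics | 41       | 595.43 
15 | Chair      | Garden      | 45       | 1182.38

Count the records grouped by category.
SELECT category, COUNT(*) as count
FROM sales
GROUP BY category

Result:
  Electronics: 2
  Garden: 4
  Sports: 3
  Tools: 3
  Toys: 3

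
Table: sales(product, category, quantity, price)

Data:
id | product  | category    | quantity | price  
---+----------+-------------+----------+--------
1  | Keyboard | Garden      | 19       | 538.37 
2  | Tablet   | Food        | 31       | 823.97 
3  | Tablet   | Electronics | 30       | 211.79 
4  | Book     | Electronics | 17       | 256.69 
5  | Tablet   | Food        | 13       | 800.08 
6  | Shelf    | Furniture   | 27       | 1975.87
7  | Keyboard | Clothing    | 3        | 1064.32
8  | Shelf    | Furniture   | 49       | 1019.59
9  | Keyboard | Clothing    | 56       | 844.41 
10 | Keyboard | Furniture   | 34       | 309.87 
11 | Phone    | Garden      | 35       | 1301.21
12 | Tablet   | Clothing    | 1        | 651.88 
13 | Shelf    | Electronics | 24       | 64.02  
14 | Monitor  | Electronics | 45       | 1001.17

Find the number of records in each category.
SELECT category, COUNT(*) as count
FROM sales
GROUP BY category

Result:
  Clothing: 3
  Electronics: 4
  Food: 2
  Furniture: 3
  Garden: 2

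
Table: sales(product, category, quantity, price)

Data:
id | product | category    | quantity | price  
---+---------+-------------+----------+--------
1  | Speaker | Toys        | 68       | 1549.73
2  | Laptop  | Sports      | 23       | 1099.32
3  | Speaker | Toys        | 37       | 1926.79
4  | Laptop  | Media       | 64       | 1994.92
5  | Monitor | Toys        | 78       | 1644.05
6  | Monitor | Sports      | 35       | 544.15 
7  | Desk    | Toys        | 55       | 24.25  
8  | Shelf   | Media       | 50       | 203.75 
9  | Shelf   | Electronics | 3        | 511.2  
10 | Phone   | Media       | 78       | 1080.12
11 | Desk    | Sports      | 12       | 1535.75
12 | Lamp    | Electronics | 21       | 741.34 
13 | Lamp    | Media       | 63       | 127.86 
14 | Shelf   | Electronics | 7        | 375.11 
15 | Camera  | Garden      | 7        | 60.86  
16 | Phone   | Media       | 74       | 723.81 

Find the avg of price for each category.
SELECT category, AVG(price) as result
FROM sales
GROUP BY category

Result:
  Electronics: 542.55
  Garden: 60.86
  Media: 826.09
  Sports: 1059.74
  Toys: 1286.21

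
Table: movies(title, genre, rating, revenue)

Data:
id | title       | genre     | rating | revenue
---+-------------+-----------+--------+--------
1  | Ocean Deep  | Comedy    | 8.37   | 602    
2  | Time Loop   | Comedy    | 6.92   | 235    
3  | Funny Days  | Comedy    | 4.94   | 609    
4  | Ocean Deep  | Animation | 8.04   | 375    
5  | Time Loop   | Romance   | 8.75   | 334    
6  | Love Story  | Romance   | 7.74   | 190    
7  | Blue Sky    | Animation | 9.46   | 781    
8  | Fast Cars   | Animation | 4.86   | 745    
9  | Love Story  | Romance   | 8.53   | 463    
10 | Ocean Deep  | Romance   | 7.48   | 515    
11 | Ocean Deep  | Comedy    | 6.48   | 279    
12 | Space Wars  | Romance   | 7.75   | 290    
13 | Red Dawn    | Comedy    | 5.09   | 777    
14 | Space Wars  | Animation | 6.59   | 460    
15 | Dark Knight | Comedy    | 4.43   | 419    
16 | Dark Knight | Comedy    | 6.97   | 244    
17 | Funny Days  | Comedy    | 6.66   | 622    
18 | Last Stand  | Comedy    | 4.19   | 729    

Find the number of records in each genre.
SELECT genre, COUNT(*) as count
FROM movies
GROUP BY genre

Result:
  Animation: 4
  Comedy: 9
  Romance: 5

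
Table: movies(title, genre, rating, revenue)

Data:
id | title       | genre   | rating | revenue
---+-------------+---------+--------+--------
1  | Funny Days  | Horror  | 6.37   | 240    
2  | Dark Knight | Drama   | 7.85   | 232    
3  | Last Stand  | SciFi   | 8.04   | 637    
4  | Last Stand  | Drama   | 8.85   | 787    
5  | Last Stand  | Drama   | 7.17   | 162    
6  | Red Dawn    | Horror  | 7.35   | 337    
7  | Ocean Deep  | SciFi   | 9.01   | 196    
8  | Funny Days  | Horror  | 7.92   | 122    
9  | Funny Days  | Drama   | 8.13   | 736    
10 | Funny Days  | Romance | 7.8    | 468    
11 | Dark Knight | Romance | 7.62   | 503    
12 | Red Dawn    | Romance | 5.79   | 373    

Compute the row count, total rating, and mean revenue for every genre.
SELECT genre,
       COUNT(*) as cnt,
       SUM(rating) as total_rating,
       AVG(revenue) as avg_revenue
FROM movies
GROUP BY genre

Result:
  Drama: 4 records, 32.00 total rating, 479.25 avg revenue
  Horror: 3 records, 21.64 total rating, 233.00 avg revenue
  Romance: 3 records, 21.21 total rating, 448.00 avg revenue
  SciFi: 2 records, 17.05 total rating, 416.50 avg revenue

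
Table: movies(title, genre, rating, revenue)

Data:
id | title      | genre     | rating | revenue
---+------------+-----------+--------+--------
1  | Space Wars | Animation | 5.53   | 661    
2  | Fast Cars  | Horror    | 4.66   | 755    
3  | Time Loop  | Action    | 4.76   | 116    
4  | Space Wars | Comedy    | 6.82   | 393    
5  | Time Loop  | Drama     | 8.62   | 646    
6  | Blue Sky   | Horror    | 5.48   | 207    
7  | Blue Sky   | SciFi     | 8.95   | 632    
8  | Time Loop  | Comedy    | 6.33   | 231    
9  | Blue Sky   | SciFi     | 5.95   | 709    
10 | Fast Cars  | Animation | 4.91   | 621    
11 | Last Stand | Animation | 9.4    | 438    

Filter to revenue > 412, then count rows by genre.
SELECT genre, COUNT(*)
FROM movies
WHERE revenue > 412
GROUP BY genre

Note: WHERE filters rows before grouping.

Result:
  Animation: 3
  Drama: 1
  Horror: 1
  SciFi: 2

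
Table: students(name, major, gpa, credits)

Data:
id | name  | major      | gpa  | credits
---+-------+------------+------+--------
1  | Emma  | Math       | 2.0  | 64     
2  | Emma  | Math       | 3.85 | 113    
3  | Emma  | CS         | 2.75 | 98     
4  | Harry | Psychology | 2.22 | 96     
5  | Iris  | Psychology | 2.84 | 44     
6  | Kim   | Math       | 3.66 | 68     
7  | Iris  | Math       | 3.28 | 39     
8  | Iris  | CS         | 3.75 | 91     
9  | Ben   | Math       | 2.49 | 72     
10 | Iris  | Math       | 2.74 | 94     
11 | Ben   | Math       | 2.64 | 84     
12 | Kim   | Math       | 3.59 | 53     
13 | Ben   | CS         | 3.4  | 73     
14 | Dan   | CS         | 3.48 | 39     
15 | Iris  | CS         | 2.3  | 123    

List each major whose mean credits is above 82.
SELECT major, AVG(credits)
FROM students
GROUP BY major
HAVING AVG(credits) > 82

Result:
  CS: avg=84.80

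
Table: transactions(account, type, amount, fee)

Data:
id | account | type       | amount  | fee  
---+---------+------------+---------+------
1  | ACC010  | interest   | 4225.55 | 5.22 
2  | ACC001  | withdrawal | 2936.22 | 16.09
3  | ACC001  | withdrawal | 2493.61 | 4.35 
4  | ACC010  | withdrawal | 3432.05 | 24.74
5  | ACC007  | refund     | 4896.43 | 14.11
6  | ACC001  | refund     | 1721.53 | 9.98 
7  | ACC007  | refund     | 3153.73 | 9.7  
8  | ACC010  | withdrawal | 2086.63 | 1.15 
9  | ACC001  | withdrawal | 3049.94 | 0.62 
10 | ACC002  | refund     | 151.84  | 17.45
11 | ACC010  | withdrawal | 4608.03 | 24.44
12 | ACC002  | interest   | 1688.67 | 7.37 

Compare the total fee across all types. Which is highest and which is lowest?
SELECT type, SUM(fee)
FROM transactions
GROUP BY type
ORDER BY SUM(fee)

All groups:
  interest: 12.59
  refund: 51.24
  withdrawal: 71.39

Highest: withdrawal (71.39)
Lowest: interest (12.59)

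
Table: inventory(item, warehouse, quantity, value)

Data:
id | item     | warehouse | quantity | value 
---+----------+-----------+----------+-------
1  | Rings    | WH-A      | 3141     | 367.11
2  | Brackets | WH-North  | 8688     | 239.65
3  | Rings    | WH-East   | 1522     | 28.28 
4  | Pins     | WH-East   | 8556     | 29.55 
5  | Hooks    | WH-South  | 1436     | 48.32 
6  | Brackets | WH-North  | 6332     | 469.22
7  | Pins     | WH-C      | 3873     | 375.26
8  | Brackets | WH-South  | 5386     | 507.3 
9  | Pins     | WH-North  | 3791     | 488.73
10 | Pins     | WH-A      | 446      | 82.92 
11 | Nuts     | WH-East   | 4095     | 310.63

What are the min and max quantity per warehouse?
SELECT warehouse, MIN(quantity), MAX(quantity)
FROM inventory
GROUP BY warehouse

Result:
  WH-A: min=446, max=3141
  WH-C: min=3873, max=3873
  WH-East: min=1522, max=8556
  WH-North: min=3791, max=8688
  WH-South: min=1436, max=5386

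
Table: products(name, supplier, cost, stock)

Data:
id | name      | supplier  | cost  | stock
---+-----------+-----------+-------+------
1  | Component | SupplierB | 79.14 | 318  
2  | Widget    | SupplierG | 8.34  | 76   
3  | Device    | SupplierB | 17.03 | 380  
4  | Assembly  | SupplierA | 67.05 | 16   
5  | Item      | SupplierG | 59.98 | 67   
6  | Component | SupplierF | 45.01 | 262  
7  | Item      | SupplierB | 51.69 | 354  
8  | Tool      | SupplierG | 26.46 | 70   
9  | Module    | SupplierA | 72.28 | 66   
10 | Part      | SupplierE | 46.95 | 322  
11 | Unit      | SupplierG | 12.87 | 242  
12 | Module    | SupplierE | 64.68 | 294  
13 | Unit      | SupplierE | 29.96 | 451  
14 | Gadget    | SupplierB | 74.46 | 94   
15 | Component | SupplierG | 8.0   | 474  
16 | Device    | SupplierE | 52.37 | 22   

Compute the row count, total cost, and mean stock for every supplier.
SELECT supplier,
       COUNT(*) as cnt,
       SUM(cost) as total_cost,
       AVG(stock) as avg_stock
FROM products
GROUP BY supplier

Result:
  SupplierA: 2 records, 139.33 total cost, 41.00 avg stock
  SupplierB: 4 records, 222.32 total cost, 286.50 avg stock
  SupplierE: 4 records, 193.96 total cost, 272.25 avg stock
  SupplierF: 1 records, 45.01 total cost, 262.00 avg stock
  SupplierG: 5 records, 115.65 total cost, 185.80 avg stock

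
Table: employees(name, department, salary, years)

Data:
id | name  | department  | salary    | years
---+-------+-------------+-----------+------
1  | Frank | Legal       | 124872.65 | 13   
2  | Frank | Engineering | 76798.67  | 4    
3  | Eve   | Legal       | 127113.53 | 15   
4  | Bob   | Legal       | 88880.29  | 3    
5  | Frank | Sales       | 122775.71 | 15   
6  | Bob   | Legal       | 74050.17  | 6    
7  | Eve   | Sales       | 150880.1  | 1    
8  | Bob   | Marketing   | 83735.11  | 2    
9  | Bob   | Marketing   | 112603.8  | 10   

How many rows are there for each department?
SELECT department, COUNT(*) as count
FROM employees
GROUP BY department

Result:
  Engineering: 1
  Legal: 4
  Marketing: 2
  Sales: 2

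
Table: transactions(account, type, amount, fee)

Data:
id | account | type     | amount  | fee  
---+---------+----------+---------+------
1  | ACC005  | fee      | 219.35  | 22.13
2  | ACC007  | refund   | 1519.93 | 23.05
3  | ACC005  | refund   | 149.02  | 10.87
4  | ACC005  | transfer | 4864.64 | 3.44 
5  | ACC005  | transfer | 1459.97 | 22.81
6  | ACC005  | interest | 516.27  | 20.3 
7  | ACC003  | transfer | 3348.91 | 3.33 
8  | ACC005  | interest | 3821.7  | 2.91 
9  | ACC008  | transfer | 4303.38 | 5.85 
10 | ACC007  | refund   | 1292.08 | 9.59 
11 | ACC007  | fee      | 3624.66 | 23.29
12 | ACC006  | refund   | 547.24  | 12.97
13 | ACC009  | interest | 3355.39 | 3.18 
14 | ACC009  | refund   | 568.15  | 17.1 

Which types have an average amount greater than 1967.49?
SELECT type, AVG(amount)
FROM transactions
GROUP BY type
HAVING AVG(amount) > 1967.49

Result:
  interest: avg=2564.45
  transfer: avg=3494.23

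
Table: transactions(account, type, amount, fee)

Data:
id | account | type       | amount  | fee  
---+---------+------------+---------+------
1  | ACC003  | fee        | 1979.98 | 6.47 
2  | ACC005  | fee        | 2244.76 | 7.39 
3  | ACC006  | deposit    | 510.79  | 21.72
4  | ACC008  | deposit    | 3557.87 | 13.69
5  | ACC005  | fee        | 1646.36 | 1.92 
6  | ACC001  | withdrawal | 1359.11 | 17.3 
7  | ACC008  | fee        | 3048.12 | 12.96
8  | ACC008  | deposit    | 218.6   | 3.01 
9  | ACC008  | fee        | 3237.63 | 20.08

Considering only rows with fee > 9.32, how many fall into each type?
SELECT type, COUNT(*)
FROM transactions
WHERE fee > 9.32
GROUP BY type

Note: WHERE filters rows before grouping.

Result:
  deposit: 2
  fee: 2
  withdrawal: 1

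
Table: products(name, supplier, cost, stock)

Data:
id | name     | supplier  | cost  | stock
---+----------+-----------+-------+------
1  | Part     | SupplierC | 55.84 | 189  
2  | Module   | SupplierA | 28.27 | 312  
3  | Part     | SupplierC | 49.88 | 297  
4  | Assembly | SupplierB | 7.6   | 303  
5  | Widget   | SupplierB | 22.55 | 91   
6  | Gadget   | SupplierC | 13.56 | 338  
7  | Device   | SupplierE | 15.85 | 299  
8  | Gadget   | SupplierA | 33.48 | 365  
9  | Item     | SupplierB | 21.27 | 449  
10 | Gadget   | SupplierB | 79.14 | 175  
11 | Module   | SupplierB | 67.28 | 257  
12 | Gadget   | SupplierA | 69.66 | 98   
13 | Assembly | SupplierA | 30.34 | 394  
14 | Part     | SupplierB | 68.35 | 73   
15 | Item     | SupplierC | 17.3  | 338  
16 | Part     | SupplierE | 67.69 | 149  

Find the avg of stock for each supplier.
SELECT supplier, AVG(stock) as result
FROM products
GROUP BY supplier

Result:
  SupplierA: 292.25
  SupplierB: 224.67
  SupplierC: 290.50
  SupplierE: 224.00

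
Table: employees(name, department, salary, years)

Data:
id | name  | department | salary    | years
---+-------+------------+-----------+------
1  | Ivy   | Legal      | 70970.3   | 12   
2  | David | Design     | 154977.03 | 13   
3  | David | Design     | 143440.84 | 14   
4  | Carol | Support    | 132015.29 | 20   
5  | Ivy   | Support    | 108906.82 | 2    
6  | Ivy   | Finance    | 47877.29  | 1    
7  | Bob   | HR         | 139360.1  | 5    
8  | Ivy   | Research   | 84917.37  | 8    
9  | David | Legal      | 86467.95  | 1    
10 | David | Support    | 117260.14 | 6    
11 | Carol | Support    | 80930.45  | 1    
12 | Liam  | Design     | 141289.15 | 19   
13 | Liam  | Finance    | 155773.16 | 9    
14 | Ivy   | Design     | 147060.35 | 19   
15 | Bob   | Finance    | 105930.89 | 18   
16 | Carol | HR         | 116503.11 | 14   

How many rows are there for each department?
SELECT department, COUNT(*) as count
FROM employees
GROUP BY department

Result:
  Design: 4
  Finance: 3
  HR: 2
  Legal: 2
  Research: 1
  Support: 4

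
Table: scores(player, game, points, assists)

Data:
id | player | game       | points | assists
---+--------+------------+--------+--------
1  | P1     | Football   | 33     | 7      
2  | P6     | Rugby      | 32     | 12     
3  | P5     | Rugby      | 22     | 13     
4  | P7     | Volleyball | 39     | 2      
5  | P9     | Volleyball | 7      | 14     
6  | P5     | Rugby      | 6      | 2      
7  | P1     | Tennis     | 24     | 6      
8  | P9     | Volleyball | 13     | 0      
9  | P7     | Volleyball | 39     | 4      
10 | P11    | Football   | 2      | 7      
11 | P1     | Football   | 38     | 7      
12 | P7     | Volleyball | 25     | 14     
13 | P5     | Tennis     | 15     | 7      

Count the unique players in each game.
SELECT game, COUNT(DISTINCT player)
FROM scores
GROUP BY game

Result:
  Football: 2 distinct
  Rugby: 2 distinct
  Tennis: 2 distinct
  Volleyball: 2 distinct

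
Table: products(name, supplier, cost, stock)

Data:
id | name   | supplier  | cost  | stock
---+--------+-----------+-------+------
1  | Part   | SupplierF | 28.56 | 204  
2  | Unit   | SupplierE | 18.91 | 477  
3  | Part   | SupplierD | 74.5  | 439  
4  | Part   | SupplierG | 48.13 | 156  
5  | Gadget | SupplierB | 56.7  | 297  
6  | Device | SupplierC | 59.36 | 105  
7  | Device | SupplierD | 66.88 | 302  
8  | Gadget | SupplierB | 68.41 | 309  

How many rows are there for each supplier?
SELECT supplier, COUNT(*) as count
FROM products
GROUP BY supplier

Result:
  SupplierB: 2
  SupplierC: 1
  SupplierD: 2
  SupplierE: 1
  SupplierF: 1
  SupplierG: 1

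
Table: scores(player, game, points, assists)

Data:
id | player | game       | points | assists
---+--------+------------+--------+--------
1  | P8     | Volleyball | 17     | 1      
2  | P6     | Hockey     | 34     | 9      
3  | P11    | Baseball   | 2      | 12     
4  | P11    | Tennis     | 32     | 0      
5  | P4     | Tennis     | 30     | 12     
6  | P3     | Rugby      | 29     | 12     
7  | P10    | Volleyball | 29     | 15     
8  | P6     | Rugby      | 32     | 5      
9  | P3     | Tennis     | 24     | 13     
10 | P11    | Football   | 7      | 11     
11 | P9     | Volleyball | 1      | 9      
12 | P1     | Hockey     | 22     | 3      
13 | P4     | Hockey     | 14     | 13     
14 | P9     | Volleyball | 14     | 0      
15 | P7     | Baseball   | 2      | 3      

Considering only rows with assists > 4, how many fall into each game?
SELECT game, COUNT(*)
FROM scores
WHERE assists > 4
GROUP BY game

Note: WHERE filters rows before grouping.

Result:
  Baseball: 1
  Football: 1
  Hockey: 2
  Rugby: 2
  Tennis: 2
  Volleyball: 2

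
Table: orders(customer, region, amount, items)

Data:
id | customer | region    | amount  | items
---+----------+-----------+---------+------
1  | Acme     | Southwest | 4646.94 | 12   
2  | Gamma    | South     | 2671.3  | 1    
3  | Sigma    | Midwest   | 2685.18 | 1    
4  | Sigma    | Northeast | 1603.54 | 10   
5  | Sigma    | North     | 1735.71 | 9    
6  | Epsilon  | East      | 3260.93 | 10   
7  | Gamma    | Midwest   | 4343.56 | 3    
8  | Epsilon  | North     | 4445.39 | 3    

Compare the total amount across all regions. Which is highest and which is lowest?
SELECT region, SUM(amount)
FROM orders
GROUP BY region
ORDER BY SUM(amount)

All groups:
  Northeast: 1603.54
  South: 2671.30
  East: 3260.93
  Southwest: 4646.94
  North: 6181.10
  Midwest: 7028.74

Highest: Midwest (7028.74)
Lowest: Northeast (1603.54)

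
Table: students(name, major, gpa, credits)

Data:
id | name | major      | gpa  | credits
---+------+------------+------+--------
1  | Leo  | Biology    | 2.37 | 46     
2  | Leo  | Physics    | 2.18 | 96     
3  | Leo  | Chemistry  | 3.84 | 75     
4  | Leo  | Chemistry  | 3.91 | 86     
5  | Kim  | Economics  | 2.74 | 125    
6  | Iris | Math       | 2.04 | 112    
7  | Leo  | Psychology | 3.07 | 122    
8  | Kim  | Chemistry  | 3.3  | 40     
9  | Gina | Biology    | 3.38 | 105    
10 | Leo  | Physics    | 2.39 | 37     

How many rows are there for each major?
SELECT major, COUNT(*) as count
FROM students
GROUP BY major

Result:
  Biology: 2
  Chemistry: 3
  Economics: 1
  Math: 1
  Physics: 2
  Psychology: 1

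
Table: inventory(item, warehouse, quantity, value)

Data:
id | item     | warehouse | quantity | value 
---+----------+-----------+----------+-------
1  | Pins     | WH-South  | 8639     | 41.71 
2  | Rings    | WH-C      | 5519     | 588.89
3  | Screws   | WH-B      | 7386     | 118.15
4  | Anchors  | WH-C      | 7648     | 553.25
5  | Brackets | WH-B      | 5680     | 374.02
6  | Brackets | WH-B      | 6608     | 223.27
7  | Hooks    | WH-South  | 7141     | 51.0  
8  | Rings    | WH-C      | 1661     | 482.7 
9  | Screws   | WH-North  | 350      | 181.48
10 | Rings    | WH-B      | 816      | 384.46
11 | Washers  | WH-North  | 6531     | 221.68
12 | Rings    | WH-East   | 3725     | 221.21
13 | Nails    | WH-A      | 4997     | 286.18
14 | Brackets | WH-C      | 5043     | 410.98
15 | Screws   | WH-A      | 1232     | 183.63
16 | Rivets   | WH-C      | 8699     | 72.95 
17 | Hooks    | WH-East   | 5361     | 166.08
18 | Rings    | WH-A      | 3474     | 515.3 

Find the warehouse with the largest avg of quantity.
SELECT warehouse, AVG(quantity) as val
FROM inventory
GROUP BY warehouse
ORDER BY val DESC
LIMIT 1

Result: WH-South with avg(quantity) = 7890.00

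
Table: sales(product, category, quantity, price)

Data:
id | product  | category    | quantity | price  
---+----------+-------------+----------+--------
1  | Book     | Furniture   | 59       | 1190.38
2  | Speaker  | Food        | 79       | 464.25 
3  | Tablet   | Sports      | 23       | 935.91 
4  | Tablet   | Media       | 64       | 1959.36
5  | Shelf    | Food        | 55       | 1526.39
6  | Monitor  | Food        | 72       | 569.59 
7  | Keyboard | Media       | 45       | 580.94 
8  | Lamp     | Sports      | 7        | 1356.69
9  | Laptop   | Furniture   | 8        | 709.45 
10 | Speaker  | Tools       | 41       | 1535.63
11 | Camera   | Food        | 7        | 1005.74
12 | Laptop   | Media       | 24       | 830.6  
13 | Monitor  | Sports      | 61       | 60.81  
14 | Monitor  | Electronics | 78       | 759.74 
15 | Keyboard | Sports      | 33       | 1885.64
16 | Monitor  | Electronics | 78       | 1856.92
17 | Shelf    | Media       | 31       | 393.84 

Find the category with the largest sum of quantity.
SELECT category, SUM(quantity) as val
FROM sales
GROUP BY category
ORDER BY val DESC
LIMIT 1

Result: Food with sum(quantity) = 213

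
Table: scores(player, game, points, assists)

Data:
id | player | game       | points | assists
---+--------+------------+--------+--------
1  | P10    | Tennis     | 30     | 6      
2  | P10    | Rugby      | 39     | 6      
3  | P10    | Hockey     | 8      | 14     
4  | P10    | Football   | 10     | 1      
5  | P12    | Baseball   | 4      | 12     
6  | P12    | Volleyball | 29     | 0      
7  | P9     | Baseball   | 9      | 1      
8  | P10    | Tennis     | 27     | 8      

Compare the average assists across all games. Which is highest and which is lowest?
SELECT game, AVG(assists)
FROM scores
GROUP BY game
ORDER BY AVG(assists)

All groups:
  Volleyball: 0.00
  Football: 1.00
  Rugby: 6.00
  Baseball: 6.50
  Tennis: 7.00
  Hockey: 14.00

Highest: Hockey (14.00)
Lowest: Volleyball (0.00)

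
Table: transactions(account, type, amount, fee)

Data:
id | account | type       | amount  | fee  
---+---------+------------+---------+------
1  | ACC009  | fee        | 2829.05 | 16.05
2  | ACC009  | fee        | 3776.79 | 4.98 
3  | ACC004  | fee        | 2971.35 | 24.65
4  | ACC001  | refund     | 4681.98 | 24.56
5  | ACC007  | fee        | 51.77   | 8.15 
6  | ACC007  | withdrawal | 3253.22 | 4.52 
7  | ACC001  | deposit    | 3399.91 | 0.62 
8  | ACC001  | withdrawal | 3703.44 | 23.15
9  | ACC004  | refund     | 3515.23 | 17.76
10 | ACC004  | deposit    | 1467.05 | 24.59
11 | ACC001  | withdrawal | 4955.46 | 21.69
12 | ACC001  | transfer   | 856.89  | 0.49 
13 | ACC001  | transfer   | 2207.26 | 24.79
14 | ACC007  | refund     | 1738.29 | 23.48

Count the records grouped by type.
SELECT type, COUNT(*) as count
FROM transactions
GROUP BY type

Result:
  deposit: 2
  fee: 4
  refund: 3
  transfer: 2
  withdrawal: 3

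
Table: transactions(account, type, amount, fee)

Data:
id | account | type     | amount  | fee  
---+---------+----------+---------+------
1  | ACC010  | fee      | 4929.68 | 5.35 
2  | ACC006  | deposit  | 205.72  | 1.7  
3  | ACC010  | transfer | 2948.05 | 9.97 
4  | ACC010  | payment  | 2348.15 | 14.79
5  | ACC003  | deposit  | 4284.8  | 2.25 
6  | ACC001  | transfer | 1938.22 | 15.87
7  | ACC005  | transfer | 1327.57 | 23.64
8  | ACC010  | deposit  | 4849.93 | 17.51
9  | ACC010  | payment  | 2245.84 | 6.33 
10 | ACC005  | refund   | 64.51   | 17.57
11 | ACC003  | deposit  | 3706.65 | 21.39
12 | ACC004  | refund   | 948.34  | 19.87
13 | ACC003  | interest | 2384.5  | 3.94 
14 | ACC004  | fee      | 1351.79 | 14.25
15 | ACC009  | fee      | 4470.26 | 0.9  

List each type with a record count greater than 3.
SELECT type, COUNT(*) as cnt
FROM transactions
GROUP BY type
HAVING COUNT(*) > 3

Result:
  deposit: 4

Note: HAVING filters groups after aggregation, WHERE filters rows before.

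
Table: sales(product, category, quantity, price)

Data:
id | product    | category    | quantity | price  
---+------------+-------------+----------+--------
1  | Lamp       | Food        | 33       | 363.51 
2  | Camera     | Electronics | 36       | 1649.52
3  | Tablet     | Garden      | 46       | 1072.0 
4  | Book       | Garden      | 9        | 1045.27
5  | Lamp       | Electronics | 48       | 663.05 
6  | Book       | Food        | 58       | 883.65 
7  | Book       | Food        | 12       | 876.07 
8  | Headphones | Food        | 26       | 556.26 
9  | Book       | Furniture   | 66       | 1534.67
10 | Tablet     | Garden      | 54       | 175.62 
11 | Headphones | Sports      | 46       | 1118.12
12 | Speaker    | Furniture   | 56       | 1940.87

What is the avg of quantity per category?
SELECT category, AVG(quantity) as result
FROM sales
GROUP BY category

Result:
  Electronics: 42.00
  Food: 32.25
  Furniture: 61.00
  Garden: 36.33
  Sports: 46.00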